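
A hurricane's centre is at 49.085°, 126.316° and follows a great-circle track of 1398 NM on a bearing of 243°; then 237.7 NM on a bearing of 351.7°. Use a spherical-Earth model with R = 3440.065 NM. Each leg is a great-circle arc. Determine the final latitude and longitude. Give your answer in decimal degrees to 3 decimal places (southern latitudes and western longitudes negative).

Apply the spherical direct solution leg by leg, carrying full precision between legs.
Leg 1: from (49.085°, 126.316°), δ = 1398/3440.065 = 0.406388 rad, θ = 243° → φ = 35.212°, λ = 100.779°.
Leg 2: from (35.212°, 100.779°), δ = 237.7/3440.065 = 0.069098 rad, θ = 351.7° → φ = 39.127°, λ = 100.043°.

latitude 39.127°, longitude 100.043°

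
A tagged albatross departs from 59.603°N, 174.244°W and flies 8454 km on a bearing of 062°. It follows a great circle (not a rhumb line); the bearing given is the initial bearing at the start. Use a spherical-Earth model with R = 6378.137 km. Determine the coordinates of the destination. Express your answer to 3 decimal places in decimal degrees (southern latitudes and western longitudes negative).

latitude 26.099°, longitude -66.752°

Central angle δ = d/R = 1.325465 rad.
Start latitude φ₁ = 1.040269 rad; initial bearing θ = 1.082104 rad.
Applying the spherical law of cosines for sides, sin φ₂ = sin φ₁ cos δ + cos φ₁ sin δ cos θ = 0.439926, so φ₂ = 26.099°.
For the longitude increment, Δλ = atan2( sin θ sin δ cos φ₁, cos δ − sin φ₁ sin φ₂ ) = atan2(0.433384, -0.136576) = 107.492°.
λ₂ = λ₁ + Δλ = -66.752°.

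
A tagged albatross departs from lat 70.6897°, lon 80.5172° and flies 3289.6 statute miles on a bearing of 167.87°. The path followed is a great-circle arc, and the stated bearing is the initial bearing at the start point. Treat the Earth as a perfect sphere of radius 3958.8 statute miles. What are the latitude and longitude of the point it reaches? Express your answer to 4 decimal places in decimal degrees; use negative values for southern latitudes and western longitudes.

latitude 23.4193°, longitude 90.2545°

Angular distance δ = d/R = 3289.6 / 3958.8 = 0.830959 rad.
Converting: φ₁ = 1.233768 rad, θ = 2.929884 rad.
sin φ₂ = sin φ₁ cos δ + cos φ₁ sin δ cos θ = (0.943742)(0.674168) + (0.330684)(0.738578)(-0.977673) = 0.397457
φ₂ = asin(0.397457) = 0.408744 rad = 23.4193°.
Δλ = atan2( sin θ sin δ cos φ₁ , cos δ − sin φ₁ sin φ₂ ) = atan2(0.051321, 0.299071) = 0.169948 rad = 9.7373°.
λ₂ = λ₁ + Δλ = 90.2545°.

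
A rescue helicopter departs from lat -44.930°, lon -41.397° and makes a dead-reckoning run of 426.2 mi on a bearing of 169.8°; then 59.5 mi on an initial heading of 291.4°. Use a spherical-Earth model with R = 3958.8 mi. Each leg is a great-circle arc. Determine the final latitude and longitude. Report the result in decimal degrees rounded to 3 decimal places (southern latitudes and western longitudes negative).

Apply the spherical direct solution leg by leg, carrying full precision between legs.
Leg 1: from (-44.930°, -41.397°), δ = 426.2/3958.8 = 0.107659 rad, θ = 169.8° → φ = -50.989°, λ = -39.665°.
Leg 2: from (-50.989°, -39.665°), δ = 59.5/3958.8 = 0.015030 rad, θ = 291.4° → φ = -50.668°, λ = -40.930°.

latitude -50.668°, longitude -40.930°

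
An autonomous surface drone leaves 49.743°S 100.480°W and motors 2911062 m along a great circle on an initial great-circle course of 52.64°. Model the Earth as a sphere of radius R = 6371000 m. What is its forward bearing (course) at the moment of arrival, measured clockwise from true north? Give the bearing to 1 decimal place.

final bearing 36.7°

Central angle δ = d/R = 0.456924 rad.
Converting: φ₁ = -0.868179 rad, θ = 0.918741 rad.
sin φ₂ = sin φ₁ cos δ + cos φ₁ sin δ cos θ = (-0.763154)(0.897414) + (0.646217)(0.441190)(0.606821) = -0.511857
φ₂ = asin(-0.511857) = -0.537345 rad = -30.788°.
Δλ = atan2( sin θ sin δ cos φ₁ , cos δ − sin φ₁ sin φ₂ ) = atan2(0.226612, 0.506788) = 0.420484 rad = 24.092°.
λ₂ = -100.480° + 24.092° = -76.388°.
The forward bearing on arrival equals the back-azimuth from the destination plus 180°.
Back-azimuth from P₂ (-30.8°, -76.4°) to P₁ (-49.7°, -100.5°), with Δλ' = λ₁ − λ₂ = -24.1°: atan2( sin Δλ' cos φ₁ , cos φ₂ sin φ₁ − sin φ₂ cos φ₁ cos Δλ' ) = 216.7°.
Final bearing = (216.7° + 180°) mod 360° = 36.7°.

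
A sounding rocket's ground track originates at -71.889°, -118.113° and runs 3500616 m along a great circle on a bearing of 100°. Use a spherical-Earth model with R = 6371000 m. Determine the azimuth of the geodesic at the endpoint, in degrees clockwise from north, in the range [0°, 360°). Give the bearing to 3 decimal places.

Central angle δ = d/R = 0.549461 rad.
Start latitude φ₁ = -1.254700 rad; initial bearing θ = 1.745329 rad.
sin φ₂ = sin φ₁ cos δ + cos φ₁ sin δ cos θ = (-0.950456)(0.852806) + (0.310859)(0.522228)(-0.173648) = -0.838745
φ₂ = asin(-0.838745) = -0.994974 rad = -57.008°.
For the longitude increment, Δλ = atan2( sin θ sin δ cos φ₁, cos δ − sin φ₁ sin φ₂ ) = atan2(0.159873, 0.055616) = 70.818°.
Hence λ₂ = -118.113° + 70.818° = -47.295°.
The forward bearing on arrival equals the back-azimuth from the destination plus 180°.
Back-azimuth from P₂ (-57.008°, -47.295°) to P₁ (-71.889°, -118.113°), with Δλ' = λ₁ − λ₂ = -70.818°: atan2( sin Δλ' cos φ₁ , cos φ₂ sin φ₁ − sin φ₂ cos φ₁ cos Δλ' ) = 214.209°.
Final bearing = (214.209° + 180°) mod 360° = 34.209°.

final bearing 34.209°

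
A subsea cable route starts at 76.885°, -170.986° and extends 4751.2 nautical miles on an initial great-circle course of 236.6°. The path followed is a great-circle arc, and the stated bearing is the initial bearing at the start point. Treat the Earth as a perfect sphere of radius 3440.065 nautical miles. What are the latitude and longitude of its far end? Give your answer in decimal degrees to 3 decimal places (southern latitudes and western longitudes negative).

Central angle δ = d/R = 1.381137 rad.
Converting: φ₁ = 1.341896 rad, θ = 4.129449 rad.
Destination latitude: φ₂ = arcsin( sin φ₁ cos δ + cos φ₁ sin δ cos θ ) = arcsin(0.060940) = 3.494°.
Δλ = atan2( sin θ sin δ cos φ₁ , cos δ − sin φ₁ sin φ₂ ) = atan2(-0.186035, 0.129175) = -0.963869 rad = -55.226°.
λ₂ = -170.986° + -55.226° = -226.212°, normalized to (−180°, 180°] → 133.788°.

latitude 3.494°, longitude 133.788°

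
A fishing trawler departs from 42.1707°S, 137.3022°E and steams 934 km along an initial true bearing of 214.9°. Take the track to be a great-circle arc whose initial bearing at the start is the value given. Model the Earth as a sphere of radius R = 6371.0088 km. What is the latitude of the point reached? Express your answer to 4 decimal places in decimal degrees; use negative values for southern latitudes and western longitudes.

latitude -48.8452°

Central angle δ = d/R = 0.146602 rad.
Converting: φ₁ = -0.736018 rad, θ = 3.750713 rad.
Destination latitude: φ₂ = arcsin( sin φ₁ cos δ + cos φ₁ sin δ cos θ ) = arcsin(-0.752934) = -48.8452°.
Δλ = atan2( sin θ sin δ cos φ₁ , cos δ − sin φ₁ sin φ₂ ) = atan2(-0.061943, 0.483797) = -0.127343 rad = -7.2962°.
λ₂ = λ₁ + Δλ = 130.0060°.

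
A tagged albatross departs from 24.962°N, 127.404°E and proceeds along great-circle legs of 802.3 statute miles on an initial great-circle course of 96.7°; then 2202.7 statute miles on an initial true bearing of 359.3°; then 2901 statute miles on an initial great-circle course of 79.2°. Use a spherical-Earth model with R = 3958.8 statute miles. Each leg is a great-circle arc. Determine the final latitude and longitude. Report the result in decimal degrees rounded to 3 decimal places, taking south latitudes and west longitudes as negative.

Apply the spherical direct solution leg by leg, carrying full precision between legs.
Leg 1: from (24.962°, 127.404°), δ = 802.3/3958.8 = 0.202662 rad, θ = 96.7° → φ = 23.085°, λ = 139.955°.
Leg 2: from (23.085°, 139.955°), δ = 2202.7/3958.8 = 0.556406 rad, θ = 359.3° → φ = 54.961°, λ = 139.311°.
Leg 3: from (54.961°, 139.311°), δ = 2901/3958.8 = 0.732798 rad, θ = 79.2° → φ = 42.887°, λ = -156.945°.

latitude 42.887°, longitude -156.945°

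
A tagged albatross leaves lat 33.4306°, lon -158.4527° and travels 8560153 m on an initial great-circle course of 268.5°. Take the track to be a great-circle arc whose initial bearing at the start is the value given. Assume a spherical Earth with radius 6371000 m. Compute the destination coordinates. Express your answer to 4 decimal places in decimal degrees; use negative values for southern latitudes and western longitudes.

latitude 5.9006°, longitude 123.2655°

Angular distance δ = d/R = 8560153 / 6371000 = 1.343612 rad.
With φ₁ = 33.4306° = 0.583474 rad and θ = 268.5° = 4.686209 rad:
sin φ₂ = sin φ₁ cos δ + cos φ₁ sin δ cos θ = (0.550927)(0.225235) + (0.834554)(0.974304)(-0.026177) = 0.102803
φ₂ = asin(0.102803) = 0.102985 rad = 5.9006°.
Δλ = atan2( sin θ sin δ cos φ₁ , cos δ − sin φ₁ sin φ₂ ) = atan2(-0.812831, 0.168598) = -1.366276 rad = -78.2818°.
λ₂ = -158.4527° + -78.2818° = -236.7345°, normalized to (−180°, 180°] → 123.2655°.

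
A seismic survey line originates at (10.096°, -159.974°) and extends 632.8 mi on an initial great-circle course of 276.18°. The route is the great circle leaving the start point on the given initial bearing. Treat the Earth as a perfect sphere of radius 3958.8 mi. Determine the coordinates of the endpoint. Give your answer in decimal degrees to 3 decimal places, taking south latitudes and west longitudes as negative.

latitude 10.949°, longitude -169.249°

Angular distance δ = d/R = 632.8 / 3958.8 = 0.159846 rad.
Converting: φ₁ = 0.176208 rad, θ = 4.820250 rad.
Applying the spherical law of cosines for sides, sin φ₂ = sin φ₁ cos δ + cos φ₁ sin δ cos θ = 0.189933, so φ₂ = 10.949°.
Then Δλ = atan2(-0.155791, 0.953957) = -0.161882 rad, from sin θ sin δ cos φ₁ over cos δ − sin φ₁ sin φ₂.
Hence λ₂ = -159.974° + -9.275° = -169.249°.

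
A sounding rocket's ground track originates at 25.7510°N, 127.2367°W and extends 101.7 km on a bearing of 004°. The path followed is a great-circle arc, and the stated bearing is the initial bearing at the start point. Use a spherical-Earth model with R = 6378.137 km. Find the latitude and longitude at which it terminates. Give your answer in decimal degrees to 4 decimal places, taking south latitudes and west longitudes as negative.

latitude 26.6623°, longitude -127.1654°

Angular distance δ = d/R = 101.7 / 6378.137 = 0.015945 rad.
Converting: φ₁ = 0.449440 rad, θ = 0.069813 rad.
sin φ₂ = sin φ₁ cos δ + cos φ₁ sin δ cos θ = (0.434461)(0.999873) + (0.900691)(0.015944)(0.997564) = 0.448732
φ₂ = asin(0.448732) = 0.465346 rad = 26.6623°.
Δλ = atan2( sin θ sin δ cos φ₁ , cos δ − sin φ₁ sin φ₂ ) = atan2(0.001002, 0.804916) = 0.001245 rad = 0.0713°.
λ₂ = λ₁ + Δλ = -127.1654°.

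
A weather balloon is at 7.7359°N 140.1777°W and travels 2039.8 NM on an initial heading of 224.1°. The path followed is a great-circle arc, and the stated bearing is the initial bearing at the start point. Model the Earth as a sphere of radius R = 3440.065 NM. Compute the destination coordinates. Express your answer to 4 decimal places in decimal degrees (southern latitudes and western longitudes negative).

Angular distance δ = d/R = 2039.8 / 3440.065 = 0.592954 rad.
Start latitude φ₁ = 0.135017 rad; initial bearing θ = 3.911283 rad.
Destination latitude: φ₂ = arcsin( sin φ₁ cos δ + cos φ₁ sin δ cos θ ) = arcsin(-0.286017) = -16.6197°.
For the longitude increment, Δλ = atan2( sin θ sin δ cos φ₁, cos δ − sin φ₁ sin φ₂ ) = atan2(-0.385346, 0.867794) = -23.9437°.
λ₂ = λ₁ + Δλ = -164.1214°.

latitude -16.6197°, longitude -164.1214°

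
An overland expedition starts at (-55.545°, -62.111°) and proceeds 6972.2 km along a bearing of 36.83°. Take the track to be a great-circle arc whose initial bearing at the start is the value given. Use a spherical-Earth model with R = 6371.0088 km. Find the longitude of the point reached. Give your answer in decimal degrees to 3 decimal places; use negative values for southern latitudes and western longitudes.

Angular distance δ = d/R = 6972.2 / 6371.0088 = 1.094364 rad.
Converting: φ₁ = -0.969443 rad, θ = 0.642805 rad.
sin φ₂ = sin φ₁ cos δ + cos φ₁ sin δ cos θ = (-0.824571)(0.458612) + (0.565759)(0.888637)(0.800418) = 0.024255
φ₂ = asin(0.024255) = 0.024257 rad = 1.390°.
Δλ = atan2( sin θ sin δ cos φ₁ , cos δ − sin φ₁ sin φ₂ ) = atan2(0.301372, 0.478612) = 0.561957 rad = 32.198°.
λ₂ = -62.111° + 32.198° = -29.913°.

longitude -29.913°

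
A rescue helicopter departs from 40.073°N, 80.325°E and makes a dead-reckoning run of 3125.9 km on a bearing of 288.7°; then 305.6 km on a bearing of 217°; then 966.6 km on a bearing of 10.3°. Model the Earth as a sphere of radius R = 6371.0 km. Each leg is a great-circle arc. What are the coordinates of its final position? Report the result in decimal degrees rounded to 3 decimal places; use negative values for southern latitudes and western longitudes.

Apply the spherical direct solution leg by leg, carrying full precision between legs.
Leg 1: from (40.073°, 80.325°), δ = 3125.9/6371 = 0.490645 rad, θ = 288.7° → φ = 43.112°, λ = 42.636°.
Leg 2: from (43.112°, 42.636°), δ = 305.6/6371 = 0.047967 rad, θ = 217° → φ = 40.895°, λ = 40.448°.
Leg 3: from (40.895°, 40.448°), δ = 966.6/6371 = 0.151719 rad, θ = 10.3° → φ = 49.426°, λ = 42.829°.

latitude 49.426°, longitude 42.829°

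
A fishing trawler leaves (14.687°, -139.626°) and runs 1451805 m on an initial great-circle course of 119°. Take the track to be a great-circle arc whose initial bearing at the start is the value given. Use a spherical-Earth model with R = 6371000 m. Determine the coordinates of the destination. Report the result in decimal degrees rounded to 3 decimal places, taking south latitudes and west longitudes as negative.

latitude 8.108°, longitude -128.114°

δ = 1451805/6371000 = 0.227877 rad (13.0564°).
Converting: φ₁ = 0.256337 rad, θ = 2.076942 rad.
Applying the spherical law of cosines for sides, sin φ₂ = sin φ₁ cos δ + cos φ₁ sin δ cos θ = 0.141039, so φ₂ = 8.108°.
Δλ = atan2( sin θ sin δ cos φ₁ , cos δ − sin φ₁ sin φ₂ ) = atan2(0.191129, 0.938389) = 0.200930 rad = 11.512°.
λ₂ = -139.626° + 11.512° = -128.114°.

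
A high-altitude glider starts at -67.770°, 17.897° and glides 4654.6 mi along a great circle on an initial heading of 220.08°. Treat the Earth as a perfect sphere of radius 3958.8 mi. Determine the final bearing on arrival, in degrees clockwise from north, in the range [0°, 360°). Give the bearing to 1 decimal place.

final bearing 341.8°

Central angle δ = d/R = 1.175760 rad.
Start latitude φ₁ = -1.182810 rad; initial bearing θ = 3.841121 rad.
Destination latitude: φ₂ = arcsin( sin φ₁ cos δ + cos φ₁ sin δ cos θ ) = arcsin(-0.623417) = -38.566°.
Δλ = atan2( sin θ sin δ cos φ₁ , cos δ − sin φ₁ sin φ₂ ) = atan2(-0.224827, -0.192239) = -2.278216 rad = -130.532°.
λ₂ = λ₁ + Δλ = -112.635°.
The forward bearing on arrival equals the back-azimuth from the destination plus 180°.
Back-azimuth from P₂ (-38.6°, -112.6°) to P₁ (-67.8°, 17.9°), with Δλ' = λ₁ − λ₂ = 130.5°: atan2( sin Δλ' cos φ₁ , cos φ₂ sin φ₁ − sin φ₂ cos φ₁ cos Δλ' ) = 161.8°.
Final bearing = (161.8° + 180°) mod 360° = 341.8°.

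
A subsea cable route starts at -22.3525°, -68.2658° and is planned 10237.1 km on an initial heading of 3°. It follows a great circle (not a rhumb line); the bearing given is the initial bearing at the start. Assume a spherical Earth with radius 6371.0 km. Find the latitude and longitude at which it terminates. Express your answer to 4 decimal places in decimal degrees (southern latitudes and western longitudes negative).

Angular distance δ = d/R = 10237.1 / 6371 = 1.606828 rad.
With φ₁ = -22.3525° = -0.390125 rad and θ = 3° = 0.052360 rad:
Applying the spherical law of cosines for sides, sin φ₂ = sin φ₁ cos δ + cos φ₁ sin δ cos θ = 0.936695, so φ₂ = 69.5037°.
Δλ = atan2( sin θ sin δ cos φ₁ , cos δ − sin φ₁ sin φ₂ ) = atan2(0.048372, 0.320205) = 0.149932 rad = 8.5905°.
λ₂ = λ₁ + Δλ = -59.6753°.

latitude 69.5037°, longitude -59.6753°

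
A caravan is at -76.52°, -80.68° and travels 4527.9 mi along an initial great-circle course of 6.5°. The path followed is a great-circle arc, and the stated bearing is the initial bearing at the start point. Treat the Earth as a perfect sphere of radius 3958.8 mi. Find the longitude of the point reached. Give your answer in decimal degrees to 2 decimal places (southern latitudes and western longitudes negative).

longitude -74.65°

δ = 4527.9/3958.8 = 1.143756 rad (65.5324°).
Start latitude φ₁ = -1.335526 rad; initial bearing θ = 0.113446 rad.
Applying the spherical law of cosines for sides, sin φ₂ = sin φ₁ cos δ + cos φ₁ sin δ cos θ = -0.191961, so φ₂ = -11.07°.
Then Δλ = atan2(0.024019, 0.227506) = 0.105183 rad, from sin θ sin δ cos φ₁ over cos δ − sin φ₁ sin φ₂.
λ₂ = -80.68° + 6.03° = -74.65°.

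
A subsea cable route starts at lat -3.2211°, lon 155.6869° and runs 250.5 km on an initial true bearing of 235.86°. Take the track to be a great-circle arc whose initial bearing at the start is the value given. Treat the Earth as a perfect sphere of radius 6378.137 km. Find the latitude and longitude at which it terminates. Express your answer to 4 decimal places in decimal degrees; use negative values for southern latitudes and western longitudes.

latitude -4.4821°, longitude 153.8188°

The arc subtends δ = 250.5/6378.137 = 0.039275 rad at the centre.
Start latitude φ₁ = -0.056219 rad; initial bearing θ = 4.116534 rad.
Applying the spherical law of cosines for sides, sin φ₂ = sin φ₁ cos δ + cos φ₁ sin δ cos θ = -0.078147, so φ₂ = -4.4821°.
Δλ = atan2( sin θ sin δ cos φ₁ , cos δ − sin φ₁ sin φ₂ ) = atan2(-0.032447, 0.994838) = -0.032604 rad = -1.8681°.
λ₂ = 155.6869° + -1.8681° = 153.8188°.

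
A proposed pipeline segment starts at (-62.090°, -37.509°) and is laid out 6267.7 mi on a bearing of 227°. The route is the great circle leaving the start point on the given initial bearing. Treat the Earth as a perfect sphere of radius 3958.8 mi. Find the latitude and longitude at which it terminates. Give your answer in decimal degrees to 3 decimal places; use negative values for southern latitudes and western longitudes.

The arc subtends δ = 6267.7/3958.8 = 1.583232 rad at the centre.
Start latitude φ₁ = -1.083675 rad; initial bearing θ = 3.961897 rad.
Destination latitude: φ₂ = arcsin( sin φ₁ cos δ + cos φ₁ sin δ cos θ ) = arcsin(-0.308219) = -17.952°.
Δλ = atan2( sin θ sin δ cos φ₁ , cos δ − sin φ₁ sin φ₂ ) = atan2(-0.342309, -0.284804) = -2.264752 rad = -129.761°.
Hence λ₂ = -37.509° + -129.761° = -167.270°.

latitude -17.952°, longitude -167.270°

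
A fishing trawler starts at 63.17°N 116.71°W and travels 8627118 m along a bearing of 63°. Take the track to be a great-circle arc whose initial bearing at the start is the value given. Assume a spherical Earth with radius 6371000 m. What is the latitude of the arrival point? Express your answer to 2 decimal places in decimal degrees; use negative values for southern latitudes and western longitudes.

latitude 23.08°

δ = 8627118/6371000 = 1.354123 rad (77.5855°).
Start latitude φ₁ = 1.102524 rad; initial bearing θ = 1.099557 rad.
sin φ₂ = sin φ₁ cos δ + cos φ₁ sin δ cos θ = (0.892350)(0.214982) + (0.451345)(0.976618)(0.453990) = 0.391954
φ₂ = asin(0.391954) = 0.402755 rad = 23.08°.
For the longitude increment, Δλ = atan2( sin θ sin δ cos φ₁, cos δ − sin φ₁ sin φ₂ ) = atan2(0.392748, -0.134778) = 108.94°.
Hence λ₂ = -116.71° + 108.94° = -7.77°.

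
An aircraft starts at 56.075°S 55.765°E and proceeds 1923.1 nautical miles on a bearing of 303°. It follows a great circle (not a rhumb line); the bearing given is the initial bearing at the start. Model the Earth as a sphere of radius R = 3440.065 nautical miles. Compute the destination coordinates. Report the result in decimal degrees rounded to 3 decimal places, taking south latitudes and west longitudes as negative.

latitude -32.836°, longitude 23.801°

The arc subtends δ = 1923.1/3440.065 = 0.559030 rad at the centre.
Converting: φ₁ = -0.978693 rad, θ = 5.288348 rad.
Destination latitude: φ₂ = arcsin( sin φ₁ cos δ + cos φ₁ sin δ cos θ ) = arcsin(-0.542240) = -32.836°.
Then Δλ = atan2(-0.248247, 0.397836) = -0.557874 rad, from sin θ sin δ cos φ₁ over cos δ − sin φ₁ sin φ₂.
λ₂ = λ₁ + Δλ = 23.801°.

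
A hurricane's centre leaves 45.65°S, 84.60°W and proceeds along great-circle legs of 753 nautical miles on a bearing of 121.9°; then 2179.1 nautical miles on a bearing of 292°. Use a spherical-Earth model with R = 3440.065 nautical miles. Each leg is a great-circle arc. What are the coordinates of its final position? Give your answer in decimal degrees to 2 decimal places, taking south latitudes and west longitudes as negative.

Apply the spherical direct solution leg by leg, carrying full precision between legs.
Leg 1: from (-45.65°, -84.60°), δ = 753/3440.065 = 0.218891 rad, θ = 121.9° → φ = -51.10°, λ = -67.53°.
Leg 2: from (-51.10°, -67.53°), δ = 2179.1/3440.065 = 0.633447 rad, θ = 292° → φ = -29.21°, λ = -106.49°.

latitude -29.21°, longitude -106.49°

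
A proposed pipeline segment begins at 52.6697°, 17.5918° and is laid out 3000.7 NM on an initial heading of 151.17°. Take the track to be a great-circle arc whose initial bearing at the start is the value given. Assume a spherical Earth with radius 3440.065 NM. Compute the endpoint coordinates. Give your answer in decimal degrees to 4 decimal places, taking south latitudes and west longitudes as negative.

Angular distance δ = d/R = 3000.7 / 3440.065 = 0.872280 rad.
Start latitude φ₁ = 0.919260 rad; initial bearing θ = 2.638414 rad.
Destination latitude: φ₂ = arcsin( sin φ₁ cos δ + cos φ₁ sin δ cos θ ) = arcsin(0.104521) = 5.9996°.
Δλ = atan2( sin θ sin δ cos φ₁ , cos δ − sin φ₁ sin φ₂ ) = atan2(0.223933, 0.559972) = 0.380420 rad = 21.7965°.
Hence λ₂ = 17.5918° + 21.7965° = 39.3883°.

latitude 5.9996°, longitude 39.3883°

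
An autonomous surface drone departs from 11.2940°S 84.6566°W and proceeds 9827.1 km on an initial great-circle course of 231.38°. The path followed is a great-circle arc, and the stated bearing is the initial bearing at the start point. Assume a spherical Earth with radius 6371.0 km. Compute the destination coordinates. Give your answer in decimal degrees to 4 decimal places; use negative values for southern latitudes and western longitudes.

Central angle δ = d/R = 1.542474 rad.
With φ₁ = -11.2940° = -0.197117 rad and θ = 231.38° = 4.038343 rad:
sin φ₂ = sin φ₁ cos δ + cos φ₁ sin δ cos θ = (-0.195843)(0.028319) + (0.980635)(0.999599)(-0.624152) = -0.617366
φ₂ = asin(-0.617366) = -0.665390 rad = -38.1241°.
For the longitude increment, Δλ = atan2( sin θ sin δ cos φ₁, cos δ − sin φ₁ sin φ₂ ) = atan2(-0.765866, -0.092588) = -96.8932°.
λ₂ = -84.6566° + -96.8932° = -181.5498°, normalized to (−180°, 180°] → 178.4502°.

latitude -38.1241°, longitude 178.4502°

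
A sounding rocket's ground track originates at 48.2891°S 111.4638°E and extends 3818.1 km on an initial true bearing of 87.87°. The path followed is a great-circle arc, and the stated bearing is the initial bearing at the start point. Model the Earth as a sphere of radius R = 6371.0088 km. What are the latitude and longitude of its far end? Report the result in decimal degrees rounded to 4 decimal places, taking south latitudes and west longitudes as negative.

latitude -37.0471°, longitude 156.3926°

δ = 3818.1/6371.0088 = 0.599293 rad (34.3370°).
With φ₁ = -48.2891° = -0.842804 rad and θ = 87.87° = 1.533621 rad:
Applying the spherical law of cosines for sides, sin φ₂ = sin φ₁ cos δ + cos φ₁ sin δ cos θ = -0.602471, so φ₂ = -37.0471°.
For the longitude increment, Δλ = atan2( sin θ sin δ cos φ₁, cos δ − sin φ₁ sin φ₂ ) = atan2(0.375050, 0.375983) = 44.9288°.
λ₂ = λ₁ + Δλ = 156.3926°.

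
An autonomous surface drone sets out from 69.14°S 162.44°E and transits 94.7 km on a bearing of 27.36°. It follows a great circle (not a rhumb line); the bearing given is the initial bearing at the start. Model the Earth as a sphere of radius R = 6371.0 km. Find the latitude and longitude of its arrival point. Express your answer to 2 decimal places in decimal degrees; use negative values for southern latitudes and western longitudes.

Angular distance δ = d/R = 94.7 / 6371 = 0.014864 rad.
Converting: φ₁ = -1.206721 rad, θ = 0.477522 rad.
sin φ₂ = sin φ₁ cos δ + cos φ₁ sin δ cos θ = (-0.934453)(0.999890) + (0.356086)(0.014864)(0.888136) = -0.929649
φ₂ = asin(-0.929649) = -1.193460 rad = -68.38°.
For the longitude increment, Δλ = atan2( sin θ sin δ cos φ₁, cos δ − sin φ₁ sin φ₂ ) = atan2(0.002432, 0.131176) = 1.06°.
λ₂ = λ₁ + Δλ = 163.50°.

latitude -68.38°, longitude 163.50°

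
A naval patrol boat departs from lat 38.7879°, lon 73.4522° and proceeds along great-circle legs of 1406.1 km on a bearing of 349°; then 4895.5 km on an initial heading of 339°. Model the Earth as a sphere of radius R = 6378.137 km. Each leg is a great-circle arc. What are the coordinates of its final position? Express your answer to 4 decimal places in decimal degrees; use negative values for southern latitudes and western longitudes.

latitude 75.2589°, longitude -32.4164°

Apply the spherical direct solution leg by leg, carrying full precision between legs.
Leg 1: from (38.7879°, 73.4522°), δ = 1406.1/6378.137 = 0.220456 rad, θ = 349° → φ = 51.1323°, λ = 69.6397°.
Leg 2: from (51.1323°, 69.6397°), δ = 4895.5/6378.137 = 0.767544 rad, θ = 339° → φ = 75.2589°, λ = -32.4164°.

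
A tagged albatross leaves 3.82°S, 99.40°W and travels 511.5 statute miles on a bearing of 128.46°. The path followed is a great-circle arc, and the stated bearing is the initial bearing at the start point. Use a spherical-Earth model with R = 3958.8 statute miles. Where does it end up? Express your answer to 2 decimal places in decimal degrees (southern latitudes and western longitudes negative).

Central angle δ = d/R = 0.129206 rad.
With φ₁ = -3.82° = -0.066672 rad and θ = 128.46° = 2.242050 rad:
Applying the spherical law of cosines for sides, sin φ₂ = sin φ₁ cos δ + cos φ₁ sin δ cos θ = -0.146027, so φ₂ = -8.40°.
Δλ = atan2( sin θ sin δ cos φ₁ , cos δ − sin φ₁ sin φ₂ ) = atan2(0.100668, 0.981936) = 0.102163 rad = 5.85°.
λ₂ = -99.40° + 5.85° = -93.55°.

latitude -8.40°, longitude -93.55°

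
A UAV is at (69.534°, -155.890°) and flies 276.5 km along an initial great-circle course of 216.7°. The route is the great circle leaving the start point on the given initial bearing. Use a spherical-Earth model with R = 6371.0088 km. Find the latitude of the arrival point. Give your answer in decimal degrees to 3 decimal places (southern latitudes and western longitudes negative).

latitude 67.493°

δ = 276.5/6371.0088 = 0.043400 rad (2.4866°).
Converting: φ₁ = 1.213597 rad, θ = 3.782128 rad.
Applying the spherical law of cosines for sides, sin φ₂ = sin φ₁ cos δ + cos φ₁ sin δ cos θ = 0.923835, so φ₂ = 67.493°.
Δλ = atan2( sin θ sin δ cos φ₁ , cos δ − sin φ₁ sin φ₂ ) = atan2(-0.009066, 0.133536) = -0.067788 rad = -3.884°.
Hence λ₂ = -155.890° + -3.884° = -159.774°.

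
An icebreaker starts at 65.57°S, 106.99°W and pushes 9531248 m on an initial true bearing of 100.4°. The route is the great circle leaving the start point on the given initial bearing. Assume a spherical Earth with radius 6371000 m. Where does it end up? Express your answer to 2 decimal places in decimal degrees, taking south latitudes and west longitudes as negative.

latitude -8.19°, longitude -9.27°

The arc subtends δ = 9531248/6371000 = 1.496036 rad at the centre.
Converting: φ₁ = -1.144412 rad, θ = 1.752311 rad.
Applying the spherical law of cosines for sides, sin φ₂ = sin φ₁ cos δ + cos φ₁ sin δ cos θ = -0.142454, so φ₂ = -8.19°.
Δλ = atan2( sin θ sin δ cos φ₁ , cos δ − sin φ₁ sin φ₂ ) = atan2(0.405650, -0.055009) = 1.705582 rad = 97.72°.
λ₂ = -106.99° + 97.72° = -9.27°.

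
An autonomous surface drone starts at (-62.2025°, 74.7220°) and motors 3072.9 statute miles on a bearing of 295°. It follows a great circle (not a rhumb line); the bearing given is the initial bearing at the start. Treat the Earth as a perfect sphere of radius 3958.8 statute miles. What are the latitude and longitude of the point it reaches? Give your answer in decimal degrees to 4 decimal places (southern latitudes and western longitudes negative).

latitude -29.5475°, longitude 27.8466°

δ = 3072.9/3958.8 = 0.776220 rad (44.4741°).
With φ₁ = -62.2025° = -1.085638 rad and θ = 295° = 5.148721 rad:
Destination latitude: φ₂ = arcsin( sin φ₁ cos δ + cos φ₁ sin δ cos θ ) = arcsin(-0.493145) = -29.5475°.
For the longitude increment, Δλ = atan2( sin θ sin δ cos φ₁, cos δ − sin φ₁ sin φ₂ ) = atan2(-0.296107, 0.277330) = -46.8754°.
λ₂ = λ₁ + Δλ = 27.8466°.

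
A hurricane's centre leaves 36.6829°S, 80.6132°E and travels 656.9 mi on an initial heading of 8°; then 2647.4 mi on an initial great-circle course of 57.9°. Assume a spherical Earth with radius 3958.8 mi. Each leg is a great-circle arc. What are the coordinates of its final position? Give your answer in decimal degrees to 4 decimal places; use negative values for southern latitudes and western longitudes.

Apply the spherical direct solution leg by leg, carrying full precision between legs.
Leg 1: from (-36.6829°, 80.6132°), δ = 656.9/3958.8 = 0.165934 rad, θ = 8° → φ = -27.2586°, λ = 82.0950°.
Leg 2: from (-27.2586°, 82.0950°), δ = 2647.4/3958.8 = 0.668738 rad, θ = 57.9° → φ = -3.8117°, λ = 113.8560°.

latitude -3.8117°, longitude 113.8560°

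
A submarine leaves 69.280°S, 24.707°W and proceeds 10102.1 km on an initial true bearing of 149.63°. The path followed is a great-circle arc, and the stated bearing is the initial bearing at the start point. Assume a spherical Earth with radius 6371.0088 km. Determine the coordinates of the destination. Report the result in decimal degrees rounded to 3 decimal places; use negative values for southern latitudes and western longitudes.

latitude -16.938°, longitude 123.392°

δ = 10102.1/6371.0088 = 1.585636 rad (90.8502°).
Start latitude φ₁ = -1.209164 rad; initial bearing θ = 2.611536 rad.
Applying the spherical law of cosines for sides, sin φ₂ = sin φ₁ cos δ + cos φ₁ sin δ cos θ = -0.291339, so φ₂ = -16.938°.
Δλ = atan2( sin θ sin δ cos φ₁ , cos δ − sin φ₁ sin φ₂ ) = atan2(0.178856, -0.287335) = 2.584818 rad = 148.099°.
λ₂ = -24.707° + 148.099° = 123.392°.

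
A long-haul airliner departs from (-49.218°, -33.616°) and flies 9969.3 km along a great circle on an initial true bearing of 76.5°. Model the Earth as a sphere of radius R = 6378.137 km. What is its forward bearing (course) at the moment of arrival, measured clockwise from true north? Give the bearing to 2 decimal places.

final bearing 39.95°

The arc subtends δ = 9969.3/6378.137 = 1.563043 rad at the centre.
With φ₁ = -49.218° = -0.859016 rad and θ = 76.5° = 1.335177 rad:
sin φ₂ = sin φ₁ cos δ + cos φ₁ sin δ cos θ = (-0.757200)(0.007754) + (0.653183)(0.999970)(0.233445) = 0.146607
φ₂ = asin(0.146607) = 0.147137 rad = 8.430°.
Then Δλ = atan2(0.635116, 0.118764) = 1.385935 rad, from sin θ sin δ cos φ₁ over cos δ − sin φ₁ sin φ₂.
λ₂ = -33.616° + 79.408° = 45.792°.
The forward bearing on arrival equals the back-azimuth from the destination plus 180°.
Back-azimuth from P₂ (8.43°, 45.79°) to P₁ (-49.22°, -33.62°), with Δλ' = λ₁ − λ₂ = -79.41°: atan2( sin Δλ' cos φ₁ , cos φ₂ sin φ₁ − sin φ₂ cos φ₁ cos Δλ' ) = 219.95°.
Final bearing = (219.95° + 180°) mod 360° = 39.95°.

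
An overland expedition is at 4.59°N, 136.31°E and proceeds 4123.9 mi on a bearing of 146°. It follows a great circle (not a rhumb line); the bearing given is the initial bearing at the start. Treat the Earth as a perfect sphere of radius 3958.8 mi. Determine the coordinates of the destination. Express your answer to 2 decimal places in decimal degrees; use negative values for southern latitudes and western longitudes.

latitude -42.30°, longitude 177.05°

The arc subtends δ = 4123.9/3958.8 = 1.041705 rad at the centre.
With φ₁ = 4.59° = 0.080111 rad and θ = 146° = 2.548181 rad:
Destination latitude: φ₂ = arcsin( sin φ₁ cos δ + cos φ₁ sin δ cos θ ) = arcsin(-0.672992) = -42.30°.
Then Δλ = atan2(0.481184, 0.558606) = 0.711076 rad, from sin θ sin δ cos φ₁ over cos δ − sin φ₁ sin φ₂.
λ₂ = 136.31° + 40.74° = 177.05°.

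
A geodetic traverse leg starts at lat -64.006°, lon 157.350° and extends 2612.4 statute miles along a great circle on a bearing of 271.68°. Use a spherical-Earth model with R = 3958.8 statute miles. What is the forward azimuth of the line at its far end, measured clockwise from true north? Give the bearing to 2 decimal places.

Central angle δ = d/R = 0.659897 rad.
Start latitude φ₁ = -1.117115 rad; initial bearing θ = 4.741711 rad.
Destination latitude: φ₂ = arcsin( sin φ₁ cos δ + cos φ₁ sin δ cos θ ) = arcsin(-0.702256) = -44.608°.
Then Δλ = atan2(-0.268564, 0.158839) = -1.036695 rad, from sin θ sin δ cos φ₁ over cos δ − sin φ₁ sin φ₂.
λ₂ = λ₁ + Δλ = 97.952°.
The forward bearing on arrival equals the back-azimuth from the destination plus 180°.
Back-azimuth from P₂ (-44.61°, 97.95°) to P₁ (-64.01°, 157.35°), with Δλ' = λ₁ − λ₂ = 59.40°: atan2( sin Δλ' cos φ₁ , cos φ₂ sin φ₁ − sin φ₂ cos φ₁ cos Δλ' ) = 142.02°.
Final bearing = (142.02° + 180°) mod 360° = 322.02°.

final bearing 322.02°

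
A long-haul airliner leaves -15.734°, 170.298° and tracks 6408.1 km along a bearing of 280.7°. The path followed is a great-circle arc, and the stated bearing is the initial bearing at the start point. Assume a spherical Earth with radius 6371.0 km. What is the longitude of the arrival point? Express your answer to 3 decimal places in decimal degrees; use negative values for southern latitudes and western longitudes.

Central angle δ = d/R = 1.005823 rad.
Start latitude φ₁ = -0.274610 rad; initial bearing θ = 4.899139 rad.
Applying the spherical law of cosines for sides, sin φ₂ = sin φ₁ cos δ + cos φ₁ sin δ cos θ = 0.005755, so φ₂ = 0.330°.
For the longitude increment, Δλ = atan2( sin θ sin δ cos φ₁, cos δ − sin φ₁ sin φ₂ ) = atan2(-0.798822, 0.536954) = -56.092°.
Hence λ₂ = 170.298° + -56.092° = 114.206°.

longitude 114.206°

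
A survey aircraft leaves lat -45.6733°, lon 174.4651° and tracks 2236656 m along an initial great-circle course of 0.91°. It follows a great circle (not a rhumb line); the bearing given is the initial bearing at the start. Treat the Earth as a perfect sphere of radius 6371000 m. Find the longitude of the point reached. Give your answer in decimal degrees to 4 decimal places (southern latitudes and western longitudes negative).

Central angle δ = d/R = 0.351068 rad.
Converting: φ₁ = -0.797149 rad, θ = 0.015882 rad.
Applying the spherical law of cosines for sides, sin φ₂ = sin φ₁ cos δ + cos φ₁ sin δ cos θ = -0.431464, so φ₂ = -25.5605°.
For the longitude increment, Δλ = atan2( sin θ sin δ cos φ₁, cos δ − sin φ₁ sin φ₂ ) = atan2(0.003816, 0.630351) = 0.3469°.
λ₂ = λ₁ + Δλ = 174.8120°.

longitude 174.8120°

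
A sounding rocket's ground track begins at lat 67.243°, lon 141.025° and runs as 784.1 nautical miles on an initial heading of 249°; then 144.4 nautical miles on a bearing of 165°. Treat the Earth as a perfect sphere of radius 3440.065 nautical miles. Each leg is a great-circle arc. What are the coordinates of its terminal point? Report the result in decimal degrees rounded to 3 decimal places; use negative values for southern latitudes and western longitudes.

latitude 57.781°, longitude 117.148°

Apply the spherical direct solution leg by leg, carrying full precision between legs.
Leg 1: from (67.243°, 141.025°), δ = 784.1/3440.065 = 0.227932 rad, θ = 249° → φ = 60.109°, λ = 115.981°.
Leg 2: from (60.109°, 115.981°), δ = 144.4/3440.065 = 0.041976 rad, θ = 165° → φ = 57.781°, λ = 117.148°.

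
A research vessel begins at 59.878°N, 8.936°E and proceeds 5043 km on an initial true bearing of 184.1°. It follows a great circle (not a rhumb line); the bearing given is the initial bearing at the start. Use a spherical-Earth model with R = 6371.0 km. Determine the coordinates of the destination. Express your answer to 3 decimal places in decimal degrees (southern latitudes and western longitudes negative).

Central angle δ = d/R = 0.791555 rad.
With φ₁ = 59.878° = 1.045068 rad and θ = 184.1° = 3.213151 rad:
Destination latitude: φ₂ = arcsin( sin φ₁ cos δ + cos φ₁ sin δ cos θ ) = arcsin(0.251720) = 14.579°.
Then Δλ = atan2(-0.025527, 0.485012) = -0.052583 rad, from sin θ sin δ cos φ₁ over cos δ − sin φ₁ sin φ₂.
λ₂ = 8.936° + -3.013° = 5.923°.

latitude 14.579°, longitude 5.923°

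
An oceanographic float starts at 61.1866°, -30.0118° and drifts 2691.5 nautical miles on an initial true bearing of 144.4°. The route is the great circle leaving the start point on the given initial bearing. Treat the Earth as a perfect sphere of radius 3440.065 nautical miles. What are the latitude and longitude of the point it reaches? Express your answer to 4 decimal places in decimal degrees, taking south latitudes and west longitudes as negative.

The arc subtends δ = 2691.5/3440.065 = 0.782398 rad at the centre.
Converting: φ₁ = 1.067908 rad, θ = 2.520255 rad.
Applying the spherical law of cosines for sides, sin φ₂ = sin φ₁ cos δ + cos φ₁ sin δ cos θ = 0.345150, so φ₂ = 20.1909°.
Δλ = atan2( sin θ sin δ cos φ₁ , cos δ − sin φ₁ sin φ₂ ) = atan2(0.197789, 0.406807) = 0.452546 rad = 25.9290°.
Hence λ₂ = -30.0118° + 25.9290° = -4.0828°.

latitude 20.1909°, longitude -4.0828°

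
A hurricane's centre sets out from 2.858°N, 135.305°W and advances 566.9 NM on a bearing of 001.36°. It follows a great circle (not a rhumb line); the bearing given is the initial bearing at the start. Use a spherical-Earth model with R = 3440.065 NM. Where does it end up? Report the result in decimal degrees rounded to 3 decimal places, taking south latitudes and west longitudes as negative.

Central angle δ = d/R = 0.164793 rad.
Start latitude φ₁ = 0.049882 rad; initial bearing θ = 0.023736 rad.
Destination latitude: φ₂ = arcsin( sin φ₁ cos δ + cos φ₁ sin δ cos θ ) = arcsin(0.212984) = 12.297°.
For the longitude increment, Δλ = atan2( sin θ sin δ cos φ₁, cos δ − sin φ₁ sin φ₂ ) = atan2(0.003889, 0.975833) = 0.228°.
Hence λ₂ = -135.305° + 0.228° = -135.077°.

latitude 12.297°, longitude -135.077°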